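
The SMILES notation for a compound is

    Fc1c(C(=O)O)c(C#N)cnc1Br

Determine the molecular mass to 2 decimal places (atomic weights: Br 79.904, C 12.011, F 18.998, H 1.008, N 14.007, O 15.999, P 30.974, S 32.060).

First, the molecular formula is C7H2BrFN2O2 (counting implicit H from valence).
  Br: 1 × 79.904 = 79.904
  C: 7 × 12.011 = 84.077
  F: 1 × 18.998 = 18.998
  H: 2 × 1.008 = 2.016
  N: 2 × 14.007 = 28.014
  O: 2 × 15.999 = 31.998
Sum: 1×79.904 + 7×12.011 + 1×18.998 + 2×1.008 + 2×14.007 + 2×15.999 = 245.007 → 245.01 g/mol.

245.01 g/mol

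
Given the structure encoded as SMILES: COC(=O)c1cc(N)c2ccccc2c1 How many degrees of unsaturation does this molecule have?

8

Molecular formula: C12H11NO2.
DoU = (2C + 2 + N − H − X) / 2, where X is the halogen count and O/S are ignored.
    = (2·12 + 2 + 1 − 11 − 0) / 2 = 16 / 2 = 8.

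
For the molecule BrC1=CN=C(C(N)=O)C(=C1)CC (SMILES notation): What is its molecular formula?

Walk through each heavy atom and fill implicit hydrogens from standard valence (C 4, N 3, O 2, S 2, halogen 1):
  atom 1: Br (halogen, monovalent) → 0 H
  atom 2: C, bond orders sum to 4 (valence 4) → 0 H
  atom 3: C, bond orders sum to 3 (valence 4) → 1 H
  atom 4: N, bond orders sum to 3 (valence 3) → 0 H
  atom 5: C, bond orders sum to 4 (valence 4) → 0 H
  atom 6: C, bond orders sum to 4 (valence 4) → 0 H
  atom 7: N, bond orders sum to 1 (valence 3) → 2 H
  atom 8: O, bond orders sum to 2 (valence 2) → 0 H
  atom 9: C, bond orders sum to 4 (valence 4) → 0 H
  atom 10: C, bond orders sum to 3 (valence 4) → 1 H
  atom 11: C, bond orders sum to 2 (valence 4) → 2 H
  atom 12: C, bond orders sum to 1 (valence 4) → 3 H
Totals → C:8, H:9, Br:1, N:2, O:1.

C8H9BrN2O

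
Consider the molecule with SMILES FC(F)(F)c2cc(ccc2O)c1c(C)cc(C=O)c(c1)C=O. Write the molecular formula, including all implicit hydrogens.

Walk through each heavy atom and fill implicit hydrogens from standard valence (C 4, N 3, O 2, S 2, halogen 1); for lowercase aromatic atoms, an aromatic c carries 1 H when it has two neighbours and 0 H with three, and aromatic n carries 0 H:
  atom 1: F (halogen, monovalent) → 0 H
  atom 2: C, bond orders sum to 4 (valence 4) → 0 H
  atom 3: F (halogen, monovalent) → 0 H
  atom 4: F (halogen, monovalent) → 0 H
  atom 5: aromatic c, 3 neighbours → 0 H
  atom 6: aromatic c, 2 neighbours → 1 H
  atom 7: aromatic c, 3 neighbours → 0 H
  atom 8: aromatic c, 2 neighbours → 1 H
  atom 9: aromatic c, 2 neighbours → 1 H
  atom 10: aromatic c, 3 neighbours → 0 H
  atom 11: O, bond orders sum to 1 (valence 2) → 1 H
  atom 12: aromatic c, 3 neighbours → 0 H
  atom 13: aromatic c, 3 neighbours → 0 H
  atom 14: C, bond orders sum to 1 (valence 4) → 3 H
  atom 15: aromatic c, 2 neighbours → 1 H
  atom 16: aromatic c, 3 neighbours → 0 H
  atom 17: C, bond orders sum to 3 (valence 4) → 1 H
  atom 18: O, bond orders sum to 2 (valence 2) → 0 H
  atom 19: aromatic c, 3 neighbours → 0 H
  atom 20: aromatic c, 2 neighbours → 1 H
  atom 21: C, bond orders sum to 3 (valence 4) → 1 H
  atom 22: O, bond orders sum to 2 (valence 2) → 0 H
Totals → C:16, H:11, F:3, O:3.

C16H11F3O3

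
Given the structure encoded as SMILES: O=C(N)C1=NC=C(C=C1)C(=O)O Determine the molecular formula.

C7H6N2O3

Walk through each heavy atom and fill implicit hydrogens from standard valence (C 4, N 3, O 2, S 2, halogen 1):
  atom 1: O, bond orders sum to 2 (valence 2) → 0 H
  atom 2: C, bond orders sum to 4 (valence 4) → 0 H
  atom 3: N, bond orders sum to 1 (valence 3) → 2 H
  atom 4: C, bond orders sum to 4 (valence 4) → 0 H
  atom 5: N, bond orders sum to 3 (valence 3) → 0 H
  atom 6: C, bond orders sum to 3 (valence 4) → 1 H
  atom 7: C, bond orders sum to 4 (valence 4) → 0 H
  atom 8: C, bond orders sum to 3 (valence 4) → 1 H
  atom 9: C, bond orders sum to 3 (valence 4) → 1 H
  atom 10: C, bond orders sum to 4 (valence 4) → 0 H
  atom 11: O, bond orders sum to 2 (valence 2) → 0 H
  atom 12: O, bond orders sum to 1 (valence 2) → 1 H
Totals → C:7, H:6, N:2, O:3.
In Hill order: C7H6N2O3.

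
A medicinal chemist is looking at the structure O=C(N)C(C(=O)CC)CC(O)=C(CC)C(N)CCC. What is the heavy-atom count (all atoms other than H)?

Every atom symbol written in the SMILES (organic subset) is one heavy atom; implicit H are not written.
Heavy atoms by element → C:14, N:2, O:3.
Total: 19.

19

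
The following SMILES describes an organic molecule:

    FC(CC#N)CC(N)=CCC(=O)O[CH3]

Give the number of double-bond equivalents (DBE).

4

Degree of unsaturation = (number of rings) + (number of π bonds).
Ring closures in the SMILES: 0.
π bonds: 2 double bonds (each 1 DoU), 1 triple bond (each 2 DoU) → 4 DoU from unsaturation.
Total DoU = 0 + 4 = 4.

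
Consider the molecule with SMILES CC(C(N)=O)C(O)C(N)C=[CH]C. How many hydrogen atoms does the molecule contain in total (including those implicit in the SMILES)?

Walk through each heavy atom and fill implicit hydrogens from standard valence (C 4, N 3, O 2, S 2, halogen 1):
  atom 1: C, bond orders sum to 1 (valence 4) → 3 H
  atom 2: C, bond orders sum to 3 (valence 4) → 1 H
  atom 3: C, bond orders sum to 4 (valence 4) → 0 H
  atom 4: N, bond orders sum to 1 (valence 3) → 2 H
  atom 5: O, bond orders sum to 2 (valence 2) → 0 H
  atom 6: C, bond orders sum to 3 (valence 4) → 1 H
  atom 7: O, bond orders sum to 1 (valence 2) → 1 H
  atom 8: C, bond orders sum to 3 (valence 4) → 1 H
  atom 9: N, bond orders sum to 1 (valence 3) → 2 H
  atom 10: C, bond orders sum to 3 (valence 4) → 1 H
  atom 11: C with explicit H count 1
  atom 12: C, bond orders sum to 1 (valence 4) → 3 H
Total hydrogens: 16.

16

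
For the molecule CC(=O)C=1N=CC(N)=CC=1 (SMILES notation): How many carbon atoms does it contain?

Count every carbon token in the SMILES (each C, including those in ring-closure positions and inside branches).
Carbon count: 7.

7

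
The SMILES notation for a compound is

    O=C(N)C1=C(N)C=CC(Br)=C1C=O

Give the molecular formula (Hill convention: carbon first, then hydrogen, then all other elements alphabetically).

C8H7BrN2O2

Walk through each heavy atom and fill implicit hydrogens from standard valence (C 4, N 3, O 2, S 2, halogen 1):
  atom 1: O, bond orders sum to 2 (valence 2) → 0 H
  atom 2: C, bond orders sum to 4 (valence 4) → 0 H
  atom 3: N, bond orders sum to 1 (valence 3) → 2 H
  atom 4: C, bond orders sum to 4 (valence 4) → 0 H
  atom 5: C, bond orders sum to 4 (valence 4) → 0 H
  atom 6: N, bond orders sum to 1 (valence 3) → 2 H
  atom 7: C, bond orders sum to 3 (valence 4) → 1 H
  atom 8: C, bond orders sum to 3 (valence 4) → 1 H
  atom 9: C, bond orders sum to 4 (valence 4) → 0 H
  atom 10: Br (halogen, monovalent) → 0 H
  atom 11: C, bond orders sum to 4 (valence 4) → 0 H
  atom 12: C, bond orders sum to 3 (valence 4) → 1 H
  atom 13: O, bond orders sum to 2 (valence 2) → 0 H
Totals → C:8, H:7, Br:1, N:2, O:2.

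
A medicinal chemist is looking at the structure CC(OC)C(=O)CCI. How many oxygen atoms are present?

2

Scan the SMILES for O atoms (remember two-letter symbols like Cl and Br are single atoms).
Oxygen count: 2.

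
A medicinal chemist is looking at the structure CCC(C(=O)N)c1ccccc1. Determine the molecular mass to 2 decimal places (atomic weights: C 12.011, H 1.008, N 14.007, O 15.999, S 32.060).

163.22 g/mol

First, the molecular formula is C10H13NO (counting implicit H from valence).
  C: 10 × 12.011 = 120.110
  H: 13 × 1.008 = 13.104
  N: 1 × 14.007 = 14.007
  O: 1 × 15.999 = 15.999
Sum: 10×12.011 + 13×1.008 + 1×14.007 + 1×15.999 = 163.220 → 163.22 g/mol.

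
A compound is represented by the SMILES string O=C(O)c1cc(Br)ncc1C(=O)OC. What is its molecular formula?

C8H6BrNO4

Walk through each heavy atom and fill implicit hydrogens from standard valence (C 4, N 3, O 2, S 2, halogen 1); for lowercase aromatic atoms, an aromatic c carries 1 H when it has two neighbours and 0 H with three, and aromatic n carries 0 H:
  atom 1: O, bond orders sum to 2 (valence 2) → 0 H
  atom 2: C, bond orders sum to 4 (valence 4) → 0 H
  atom 3: O, bond orders sum to 1 (valence 2) → 1 H
  atom 4: aromatic c, 3 neighbours → 0 H
  atom 5: aromatic c, 2 neighbours → 1 H
  atom 6: aromatic c, 3 neighbours → 0 H
  atom 7: Br (halogen, monovalent) → 0 H
  atom 8: aromatic n, 2 neighbours → 0 H
  atom 9: aromatic c, 2 neighbours → 1 H
  atom 10: aromatic c, 3 neighbours → 0 H
  atom 11: C, bond orders sum to 4 (valence 4) → 0 H
  atom 12: O, bond orders sum to 2 (valence 2) → 0 H
  atom 13: O, bond orders sum to 2 (valence 2) → 0 H
  atom 14: C, bond orders sum to 1 (valence 4) → 3 H
Totals → C:8, H:6, Br:1, N:1, O:4.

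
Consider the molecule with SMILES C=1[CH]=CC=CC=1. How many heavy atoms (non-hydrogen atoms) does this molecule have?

6

Every atom symbol written in the SMILES (organic subset) is one heavy atom; implicit H are not written.
Heavy atoms by element → C:6.
Total: 6.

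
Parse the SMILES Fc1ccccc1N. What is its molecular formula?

C6H6FN

Walk through each heavy atom and fill implicit hydrogens from standard valence (C 4, N 3, O 2, S 2, halogen 1); for lowercase aromatic atoms, an aromatic c carries 1 H when it has two neighbours and 0 H with three, and aromatic n carries 0 H:
  atom 1: F (halogen, monovalent) → 0 H
  atom 2: aromatic c, 3 neighbours → 0 H
  atom 3: aromatic c, 2 neighbours → 1 H
  atom 4: aromatic c, 2 neighbours → 1 H
  atom 5: aromatic c, 2 neighbours → 1 H
  atom 6: aromatic c, 2 neighbours → 1 H
  atom 7: aromatic c, 3 neighbours → 0 H
  atom 8: N, bond orders sum to 1 (valence 3) → 2 H
Totals → C:6, H:6, F:1, N:1.
In Hill order: C6H6FN.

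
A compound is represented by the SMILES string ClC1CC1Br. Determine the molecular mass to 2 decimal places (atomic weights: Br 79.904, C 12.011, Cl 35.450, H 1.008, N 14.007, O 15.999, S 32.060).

155.42 g/mol

First, the molecular formula is C3H4BrCl (counting implicit H from valence).
  Br: 1 × 79.904 = 79.904
  C: 3 × 12.011 = 36.033
  Cl: 1 × 35.450 = 35.450
  H: 4 × 1.008 = 4.032
Sum: 1×79.904 + 3×12.011 + 1×35.450 + 4×1.008 = 155.419 → 155.42 g/mol.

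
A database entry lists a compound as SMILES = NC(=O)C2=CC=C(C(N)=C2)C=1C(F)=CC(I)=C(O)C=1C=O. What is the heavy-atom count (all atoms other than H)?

Every atom symbol written in the SMILES (organic subset) is one heavy atom; implicit H are not written.
Heavy atoms by element → C:14, F:1, I:1, N:2, O:3.
Total: 21.

21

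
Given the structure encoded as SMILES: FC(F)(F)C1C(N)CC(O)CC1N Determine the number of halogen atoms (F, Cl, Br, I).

3

Halogen atoms appear at heavy-atom positions 1, 3, 4 (3×F).
Other groups present: 1 hydroxyl, 2 primary amine.
Halogen count: 3.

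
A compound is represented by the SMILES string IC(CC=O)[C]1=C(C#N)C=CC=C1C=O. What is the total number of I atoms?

Scan the SMILES for I atoms (remember two-letter symbols like Cl and Br are single atoms).
Iodine count: 1.

1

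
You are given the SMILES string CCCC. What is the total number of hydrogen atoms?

Walk through each heavy atom and fill implicit hydrogens from standard valence (C 4, N 3, O 2, S 2, halogen 1):
  atom 1: C, bond orders sum to 1 (valence 4) → 3 H
  atom 2: C, bond orders sum to 2 (valence 4) → 2 H
  atom 3: C, bond orders sum to 2 (valence 4) → 2 H
  atom 4: C, bond orders sum to 1 (valence 4) → 3 H
Total hydrogens: 10.

10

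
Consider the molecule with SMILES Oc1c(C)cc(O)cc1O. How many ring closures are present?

In SMILES, each pair of matching ring-closure digits denotes one ring-closing bond; the number of such bonds equals the number of independent rings.
Ring-closure bonds here: 1.

1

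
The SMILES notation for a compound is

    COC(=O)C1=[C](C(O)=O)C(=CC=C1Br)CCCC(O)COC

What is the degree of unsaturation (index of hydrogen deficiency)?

Molecular formula: C15H19BrO6.
DoU = (2C + 2 + N − H − X) / 2, where X is the halogen count and O/S are ignored.
    = (2·15 + 2 + 0 − 19 − 1) / 2 = 12 / 2 = 6.

6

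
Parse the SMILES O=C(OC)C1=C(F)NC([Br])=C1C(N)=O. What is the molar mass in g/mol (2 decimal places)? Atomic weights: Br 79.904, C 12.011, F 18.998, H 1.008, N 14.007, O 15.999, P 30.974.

265.04 g/mol

First, the molecular formula is C7H6BrFN2O3 (counting implicit H from valence).
  Br: 1 × 79.904 = 79.904
  C: 7 × 12.011 = 84.077
  F: 1 × 18.998 = 18.998
  H: 6 × 1.008 = 6.048
  N: 2 × 14.007 = 28.014
  O: 3 × 15.999 = 47.997
Sum: 1×79.904 + 7×12.011 + 1×18.998 + 6×1.008 + 2×14.007 + 3×15.999 = 265.038 → 265.04 g/mol.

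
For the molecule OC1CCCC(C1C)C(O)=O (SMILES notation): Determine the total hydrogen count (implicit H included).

Walk through each heavy atom and fill implicit hydrogens from standard valence (C 4, N 3, O 2, S 2, halogen 1):
  atom 1: O, bond orders sum to 1 (valence 2) → 1 H
  atom 2: C, bond orders sum to 3 (valence 4) → 1 H
  atom 3: C, bond orders sum to 2 (valence 4) → 2 H
  atom 4: C, bond orders sum to 2 (valence 4) → 2 H
  atom 5: C, bond orders sum to 2 (valence 4) → 2 H
  atom 6: C, bond orders sum to 3 (valence 4) → 1 H
  atom 7: C, bond orders sum to 3 (valence 4) → 1 H
  atom 8: C, bond orders sum to 1 (valence 4) → 3 H
  atom 9: C, bond orders sum to 4 (valence 4) → 0 H
  atom 10: O, bond orders sum to 1 (valence 2) → 1 H
  atom 11: O, bond orders sum to 2 (valence 2) → 0 H
Total hydrogens: 14.

14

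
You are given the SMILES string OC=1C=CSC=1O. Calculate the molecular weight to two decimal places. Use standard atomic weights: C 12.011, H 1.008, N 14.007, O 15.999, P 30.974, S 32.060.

116.13 g/mol

First, the molecular formula is C4H4O2S (counting implicit H from valence).
  C: 4 × 12.011 = 48.044
  H: 4 × 1.008 = 4.032
  O: 2 × 15.999 = 31.998
  S: 1 × 32.060 = 32.060
Sum: 4×12.011 + 4×1.008 + 2×15.999 + 1×32.060 = 116.134 → 116.13 g/mol.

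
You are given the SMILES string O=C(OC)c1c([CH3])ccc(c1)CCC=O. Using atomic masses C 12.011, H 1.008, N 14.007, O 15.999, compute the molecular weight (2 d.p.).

First, the molecular formula is C12H14O3 (counting implicit H from valence).
  C: 12 × 12.011 = 144.132
  H: 14 × 1.008 = 14.112
  O: 3 × 15.999 = 47.997
Sum: 12×12.011 + 14×1.008 + 3×15.999 = 206.241 → 206.24 g/mol.

206.24 g/mol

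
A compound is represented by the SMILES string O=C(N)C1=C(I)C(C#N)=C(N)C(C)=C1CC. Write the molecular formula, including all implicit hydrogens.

C11H12IN3O

Walk through each heavy atom and fill implicit hydrogens from standard valence (C 4, N 3, O 2, S 2, halogen 1):
  atom 1: O, bond orders sum to 2 (valence 2) → 0 H
  atom 2: C, bond orders sum to 4 (valence 4) → 0 H
  atom 3: N, bond orders sum to 1 (valence 3) → 2 H
  atom 4: C, bond orders sum to 4 (valence 4) → 0 H
  atom 5: C, bond orders sum to 4 (valence 4) → 0 H
  atom 6: I (halogen, monovalent) → 0 H
  atom 7: C, bond orders sum to 4 (valence 4) → 0 H
  atom 8: C, bond orders sum to 4 (valence 4) → 0 H
  atom 9: N, bond orders sum to 3 (valence 3) → 0 H
  atom 10: C, bond orders sum to 4 (valence 4) → 0 H
  atom 11: N, bond orders sum to 1 (valence 3) → 2 H
  atom 12: C, bond orders sum to 4 (valence 4) → 0 H
  atom 13: C, bond orders sum to 1 (valence 4) → 3 H
  atom 14: C, bond orders sum to 4 (valence 4) → 0 H
  atom 15: C, bond orders sum to 2 (valence 4) → 2 H
  atom 16: C, bond orders sum to 1 (valence 4) → 3 H
Totals → C:11, H:12, I:1, N:3, O:1.
In Hill order: C11H12IN3O.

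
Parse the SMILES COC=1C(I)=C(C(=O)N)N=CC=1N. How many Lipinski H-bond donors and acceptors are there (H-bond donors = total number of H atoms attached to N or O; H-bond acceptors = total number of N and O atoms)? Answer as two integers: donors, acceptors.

4, 5

Donors: find every N or O and count the H atoms it carries.
  atom 2 (O): bond orders sum to 2 → 0 H
  atom 8 (O): bond orders sum to 2 → 0 H
  atom 9 (N): bond orders sum to 1 → 2 H
  atom 10 (N): bond orders sum to 3 → 0 H
  atom 13 (N): bond orders sum to 1 → 2 H
Lipinski HBD = 4.
Acceptors: N atoms = 3, O atoms = 2 → HBA = 5.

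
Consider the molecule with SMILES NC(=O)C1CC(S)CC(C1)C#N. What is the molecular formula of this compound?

Walk through each heavy atom and fill implicit hydrogens from standard valence (C 4, N 3, O 2, S 2, halogen 1):
  atom 1: N, bond orders sum to 1 (valence 3) → 2 H
  atom 2: C, bond orders sum to 4 (valence 4) → 0 H
  atom 3: O, bond orders sum to 2 (valence 2) → 0 H
  atom 4: C, bond orders sum to 3 (valence 4) → 1 H
  atom 5: C, bond orders sum to 2 (valence 4) → 2 H
  atom 6: C, bond orders sum to 3 (valence 4) → 1 H
  atom 7: S, bond orders sum to 1 (valence 2) → 1 H
  atom 8: C, bond orders sum to 2 (valence 4) → 2 H
  atom 9: C, bond orders sum to 3 (valence 4) → 1 H
  atom 10: C, bond orders sum to 2 (valence 4) → 2 H
  atom 11: C, bond orders sum to 4 (valence 4) → 0 H
  atom 12: N, bond orders sum to 3 (valence 3) → 0 H
Totals → C:8, H:12, N:2, O:1, S:1.

C8H12N2OS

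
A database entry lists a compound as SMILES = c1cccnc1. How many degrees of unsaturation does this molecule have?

Molecular formula: C5H5N.
DoU = (2C + 2 + N − H − X) / 2, where X is the halogen count and O/S are ignored.
    = (2·5 + 2 + 1 − 5 − 0) / 2 = 8 / 2 = 4.

4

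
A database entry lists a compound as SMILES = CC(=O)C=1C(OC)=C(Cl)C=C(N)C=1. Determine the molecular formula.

C9H10ClNO2

Walk through each heavy atom and fill implicit hydrogens from standard valence (C 4, N 3, O 2, S 2, halogen 1):
  atom 1: C, bond orders sum to 1 (valence 4) → 3 H
  atom 2: C, bond orders sum to 4 (valence 4) → 0 H
  atom 3: O, bond orders sum to 2 (valence 2) → 0 H
  atom 4: C, bond orders sum to 4 (valence 4) → 0 H
  atom 5: C, bond orders sum to 4 (valence 4) → 0 H
  atom 6: O, bond orders sum to 2 (valence 2) → 0 H
  atom 7: C, bond orders sum to 1 (valence 4) → 3 H
  atom 8: C, bond orders sum to 4 (valence 4) → 0 H
  atom 9: Cl (halogen, monovalent) → 0 H
  atom 10: C, bond orders sum to 3 (valence 4) → 1 H
  atom 11: C, bond orders sum to 4 (valence 4) → 0 H
  atom 12: N, bond orders sum to 1 (valence 3) → 2 H
  atom 13: C, bond orders sum to 3 (valence 4) → 1 H
Totals → C:9, H:10, Cl:1, N:1, O:2.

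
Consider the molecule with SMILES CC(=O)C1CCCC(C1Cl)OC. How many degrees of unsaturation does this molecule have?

2

Molecular formula: C9H15ClO2.
DoU = (2C + 2 + N − H − X) / 2, where X is the halogen count and O/S are ignored.
    = (2·9 + 2 + 0 − 15 − 1) / 2 = 4 / 2 = 2.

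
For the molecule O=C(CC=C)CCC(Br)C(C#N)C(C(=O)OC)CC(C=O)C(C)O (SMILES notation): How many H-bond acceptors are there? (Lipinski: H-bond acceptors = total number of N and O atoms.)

N atoms: 1; O atoms: 5.
Lipinski HBA = 1 + 5 = 6.

6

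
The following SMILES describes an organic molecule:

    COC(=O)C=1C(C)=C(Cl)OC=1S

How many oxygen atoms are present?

3

Scan the SMILES for O atoms (remember two-letter symbols like Cl and Br are single atoms).
Oxygen count: 3.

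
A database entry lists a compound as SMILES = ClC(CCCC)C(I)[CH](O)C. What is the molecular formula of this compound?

Walk through each heavy atom and fill implicit hydrogens from standard valence (C 4, N 3, O 2, S 2, halogen 1):
  atom 1: Cl (halogen, monovalent) → 0 H
  atom 2: C, bond orders sum to 3 (valence 4) → 1 H
  atom 3: C, bond orders sum to 2 (valence 4) → 2 H
  atom 4: C, bond orders sum to 2 (valence 4) → 2 H
  atom 5: C, bond orders sum to 2 (valence 4) → 2 H
  atom 6: C, bond orders sum to 1 (valence 4) → 3 H
  atom 7: C, bond orders sum to 3 (valence 4) → 1 H
  atom 8: I (halogen, monovalent) → 0 H
  atom 9: C with explicit H count 1
  atom 10: O, bond orders sum to 1 (valence 2) → 1 H
  atom 11: C, bond orders sum to 1 (valence 4) → 3 H
Totals → C:8, H:16, Cl:1, I:1, O:1.
In Hill order: C8H16ClIO.

C8H16ClIO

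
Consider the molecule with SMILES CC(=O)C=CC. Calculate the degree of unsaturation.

Degree of unsaturation = (number of rings) + (number of π bonds).
Ring closures in the SMILES: 0.
π bonds: 2 double bonds (each 1 DoU) → 2 DoU from unsaturation.
Total DoU = 0 + 2 = 2.

2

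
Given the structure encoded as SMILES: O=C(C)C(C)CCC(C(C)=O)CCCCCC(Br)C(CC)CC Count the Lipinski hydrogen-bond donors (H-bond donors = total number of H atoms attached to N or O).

Donors: find every N or O and count the H atoms it carries.
  atom 1 (O): bond orders sum to 2 → 0 H
  atom 11 (O): bond orders sum to 2 → 0 H
Lipinski HBD = 0.

0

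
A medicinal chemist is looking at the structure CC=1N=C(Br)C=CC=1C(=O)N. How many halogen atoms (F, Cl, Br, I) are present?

1

Halogen atoms appear at heavy-atom position 5 (1×Br).
Other groups present: 1 amide.
Halogen count: 1.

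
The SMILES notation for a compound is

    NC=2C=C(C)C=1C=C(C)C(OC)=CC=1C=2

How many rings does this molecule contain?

2

In SMILES, each pair of matching ring-closure digits denotes one ring-closing bond; the number of such bonds equals the number of independent rings.
Ring-closure bonds here: 2.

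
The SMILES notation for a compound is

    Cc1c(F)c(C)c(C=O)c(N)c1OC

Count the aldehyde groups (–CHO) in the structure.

The aldehyde motif appears at heavy-atom position 8 in the SMILES.
Other groups present: 1 ether, 1 primary amine.
Aldehyde count: 1.

1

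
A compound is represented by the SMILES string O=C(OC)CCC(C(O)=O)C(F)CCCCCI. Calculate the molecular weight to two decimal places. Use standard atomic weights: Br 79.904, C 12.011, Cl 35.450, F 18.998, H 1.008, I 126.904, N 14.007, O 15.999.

First, the molecular formula is C12H20FIO4 (counting implicit H from valence).
  C: 12 × 12.011 = 144.132
  F: 1 × 18.998 = 18.998
  H: 20 × 1.008 = 20.160
  I: 1 × 126.904 = 126.904
  O: 4 × 15.999 = 63.996
Sum: 12×12.011 + 1×18.998 + 20×1.008 + 1×126.904 + 4×15.999 = 374.190 → 374.19 g/mol.

374.19 g/mol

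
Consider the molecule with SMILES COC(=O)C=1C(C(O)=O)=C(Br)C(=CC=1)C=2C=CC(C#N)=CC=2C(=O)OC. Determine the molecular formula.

C18H12BrNO6

Walk through each heavy atom and fill implicit hydrogens from standard valence (C 4, N 3, O 2, S 2, halogen 1):
  atom 1: C, bond orders sum to 1 (valence 4) → 3 H
  atom 2: O, bond orders sum to 2 (valence 2) → 0 H
  atom 3: C, bond orders sum to 4 (valence 4) → 0 H
  atom 4: O, bond orders sum to 2 (valence 2) → 0 H
  atom 5: C, bond orders sum to 4 (valence 4) → 0 H
  atom 6: C, bond orders sum to 4 (valence 4) → 0 H
  atom 7: C, bond orders sum to 4 (valence 4) → 0 H
  atom 8: O, bond orders sum to 1 (valence 2) → 1 H
  atom 9: O, bond orders sum to 2 (valence 2) → 0 H
  atom 10: C, bond orders sum to 4 (valence 4) → 0 H
  atom 11: Br (halogen, monovalent) → 0 H
  atom 12: C, bond orders sum to 4 (valence 4) → 0 H
  atom 13: C, bond orders sum to 3 (valence 4) → 1 H
  atom 14: C, bond orders sum to 3 (valence 4) → 1 H
  atom 15: C, bond orders sum to 4 (valence 4) → 0 H
  atom 16: C, bond orders sum to 3 (valence 4) → 1 H
  atom 17: C, bond orders sum to 3 (valence 4) → 1 H
  atom 18: C, bond orders sum to 4 (valence 4) → 0 H
  atom 19: C, bond orders sum to 4 (valence 4) → 0 H
  atom 20: N, bond orders sum to 3 (valence 3) → 0 H
  atom 21: C, bond orders sum to 3 (valence 4) → 1 H
  atom 22: C, bond orders sum to 4 (valence 4) → 0 H
  atom 23: C, bond orders sum to 4 (valence 4) → 0 H
  atom 24: O, bond orders sum to 2 (valence 2) → 0 H
  atom 25: O, bond orders sum to 2 (valence 2) → 0 H
  atom 26: C, bond orders sum to 1 (valence 4) → 3 H
Totals → C:18, H:12, Br:1, N:1, O:6.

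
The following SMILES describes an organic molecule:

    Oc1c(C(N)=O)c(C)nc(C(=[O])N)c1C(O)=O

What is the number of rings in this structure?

1

In SMILES, each pair of matching ring-closure digits denotes one ring-closing bond; the number of such bonds equals the number of independent rings.
Ring-closure bonds here: 1.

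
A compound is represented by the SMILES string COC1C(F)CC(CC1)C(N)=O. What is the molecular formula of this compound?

C8H14FNO2

Walk through each heavy atom and fill implicit hydrogens from standard valence (C 4, N 3, O 2, S 2, halogen 1):
  atom 1: C, bond orders sum to 1 (valence 4) → 3 H
  atom 2: O, bond orders sum to 2 (valence 2) → 0 H
  atom 3: C, bond orders sum to 3 (valence 4) → 1 H
  atom 4: C, bond orders sum to 3 (valence 4) → 1 H
  atom 5: F (halogen, monovalent) → 0 H
  atom 6: C, bond orders sum to 2 (valence 4) → 2 H
  atom 7: C, bond orders sum to 3 (valence 4) → 1 H
  atom 8: C, bond orders sum to 2 (valence 4) → 2 H
  atom 9: C, bond orders sum to 2 (valence 4) → 2 H
  atom 10: C, bond orders sum to 4 (valence 4) → 0 H
  atom 11: N, bond orders sum to 1 (valence 3) → 2 H
  atom 12: O, bond orders sum to 2 (valence 2) → 0 H
Totals → C:8, H:14, F:1, N:1, O:2.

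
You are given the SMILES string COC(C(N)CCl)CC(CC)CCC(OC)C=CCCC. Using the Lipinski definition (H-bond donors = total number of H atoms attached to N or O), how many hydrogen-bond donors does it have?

2

Donors: find every N or O and count the H atoms it carries.
  atom 2 (O): bond orders sum to 2 → 0 H
  atom 5 (N): bond orders sum to 1 → 2 H
  atom 15 (O): bond orders sum to 2 → 0 H
Lipinski HBD = 2.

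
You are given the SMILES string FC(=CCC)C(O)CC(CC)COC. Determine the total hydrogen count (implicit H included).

21

Walk through each heavy atom and fill implicit hydrogens from standard valence (C 4, N 3, O 2, S 2, halogen 1):
  atom 1: F (halogen, monovalent) → 0 H
  atom 2: C, bond orders sum to 4 (valence 4) → 0 H
  atom 3: C, bond orders sum to 3 (valence 4) → 1 H
  atom 4: C, bond orders sum to 2 (valence 4) → 2 H
  atom 5: C, bond orders sum to 1 (valence 4) → 3 H
  atom 6: C, bond orders sum to 3 (valence 4) → 1 H
  atom 7: O, bond orders sum to 1 (valence 2) → 1 H
  atom 8: C, bond orders sum to 2 (valence 4) → 2 H
  atom 9: C, bond orders sum to 3 (valence 4) → 1 H
  atom 10: C, bond orders sum to 2 (valence 4) → 2 H
  atom 11: C, bond orders sum to 1 (valence 4) → 3 H
  atom 12: C, bond orders sum to 2 (valence 4) → 2 H
  atom 13: O, bond orders sum to 2 (valence 2) → 0 H
  atom 14: C, bond orders sum to 1 (valence 4) → 3 H
Total hydrogens: 21.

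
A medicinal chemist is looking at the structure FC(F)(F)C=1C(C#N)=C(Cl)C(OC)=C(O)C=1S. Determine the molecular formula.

C9H5ClF3NO2S

Walk through each heavy atom and fill implicit hydrogens from standard valence (C 4, N 3, O 2, S 2, halogen 1):
  atom 1: F (halogen, monovalent) → 0 H
  atom 2: C, bond orders sum to 4 (valence 4) → 0 H
  atom 3: F (halogen, monovalent) → 0 H
  atom 4: F (halogen, monovalent) → 0 H
  atom 5: C, bond orders sum to 4 (valence 4) → 0 H
  atom 6: C, bond orders sum to 4 (valence 4) → 0 H
  atom 7: C, bond orders sum to 4 (valence 4) → 0 H
  atom 8: N, bond orders sum to 3 (valence 3) → 0 H
  atom 9: C, bond orders sum to 4 (valence 4) → 0 H
  atom 10: Cl (halogen, monovalent) → 0 H
  atom 11: C, bond orders sum to 4 (valence 4) → 0 H
  atom 12: O, bond orders sum to 2 (valence 2) → 0 H
  atom 13: C, bond orders sum to 1 (valence 4) → 3 H
  atom 14: C, bond orders sum to 4 (valence 4) → 0 H
  atom 15: O, bond orders sum to 1 (valence 2) → 1 H
  atom 16: C, bond orders sum to 4 (valence 4) → 0 H
  atom 17: S, bond orders sum to 1 (valence 2) → 1 H
Totals → C:9, H:5, Cl:1, F:3, N:1, O:2, S:1.
In Hill order: C9H5ClF3NO2S.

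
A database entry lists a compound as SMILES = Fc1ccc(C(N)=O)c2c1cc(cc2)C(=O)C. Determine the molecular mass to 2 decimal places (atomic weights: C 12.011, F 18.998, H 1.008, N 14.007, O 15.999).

First, the molecular formula is C13H10FNO2 (counting implicit H from valence).
  C: 13 × 12.011 = 156.143
  F: 1 × 18.998 = 18.998
  H: 10 × 1.008 = 10.080
  N: 1 × 14.007 = 14.007
  O: 2 × 15.999 = 31.998
Sum: 13×12.011 + 1×18.998 + 10×1.008 + 1×14.007 + 2×15.999 = 231.226 → 231.23 g/mol.

231.23 g/mol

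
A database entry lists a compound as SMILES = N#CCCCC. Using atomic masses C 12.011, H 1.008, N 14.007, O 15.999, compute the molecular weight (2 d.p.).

First, the molecular formula is C5H9N (counting implicit H from valence).
  C: 5 × 12.011 = 60.055
  H: 9 × 1.008 = 9.072
  N: 1 × 14.007 = 14.007
Sum: 5×12.011 + 9×1.008 + 1×14.007 = 83.134 → 83.13 g/mol.

83.13 g/mol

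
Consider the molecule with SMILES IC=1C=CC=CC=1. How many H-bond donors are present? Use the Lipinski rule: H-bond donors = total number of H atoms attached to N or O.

Donors: find every N or O and count the H atoms it carries.
  (no N or O atoms present)
Lipinski HBD = 0.

0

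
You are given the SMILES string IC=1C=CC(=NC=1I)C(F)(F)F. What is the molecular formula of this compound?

C6H2F3I2N

Walk through each heavy atom and fill implicit hydrogens from standard valence (C 4, N 3, O 2, S 2, halogen 1):
  atom 1: I (halogen, monovalent) → 0 H
  atom 2: C, bond orders sum to 4 (valence 4) → 0 H
  atom 3: C, bond orders sum to 3 (valence 4) → 1 H
  atom 4: C, bond orders sum to 3 (valence 4) → 1 H
  atom 5: C, bond orders sum to 4 (valence 4) → 0 H
  atom 6: N, bond orders sum to 3 (valence 3) → 0 H
  atom 7: C, bond orders sum to 4 (valence 4) → 0 H
  atom 8: I (halogen, monovalent) → 0 H
  atom 9: C, bond orders sum to 4 (valence 4) → 0 H
  atom 10: F (halogen, monovalent) → 0 H
  atom 11: F (halogen, monovalent) → 0 H
  atom 12: F (halogen, monovalent) → 0 H
Totals → C:6, H:2, F:3, I:2, N:1.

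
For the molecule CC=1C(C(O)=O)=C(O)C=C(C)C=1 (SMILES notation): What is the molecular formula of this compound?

C9H10O3

Walk through each heavy atom and fill implicit hydrogens from standard valence (C 4, N 3, O 2, S 2, halogen 1):
  atom 1: C, bond orders sum to 1 (valence 4) → 3 H
  atom 2: C, bond orders sum to 4 (valence 4) → 0 H
  atom 3: C, bond orders sum to 4 (valence 4) → 0 H
  atom 4: C, bond orders sum to 4 (valence 4) → 0 H
  atom 5: O, bond orders sum to 1 (valence 2) → 1 H
  atom 6: O, bond orders sum to 2 (valence 2) → 0 H
  atom 7: C, bond orders sum to 4 (valence 4) → 0 H
  atom 8: O, bond orders sum to 1 (valence 2) → 1 H
  atom 9: C, bond orders sum to 3 (valence 4) → 1 H
  atom 10: C, bond orders sum to 4 (valence 4) → 0 H
  atom 11: C, bond orders sum to 1 (valence 4) → 3 H
  atom 12: C, bond orders sum to 3 (valence 4) → 1 H
Totals → C:9, H:10, O:3.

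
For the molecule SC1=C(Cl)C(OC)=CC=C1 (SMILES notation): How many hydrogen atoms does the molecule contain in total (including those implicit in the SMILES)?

Walk through each heavy atom and fill implicit hydrogens from standard valence (C 4, N 3, O 2, S 2, halogen 1):
  atom 1: S, bond orders sum to 1 (valence 2) → 1 H
  atom 2: C, bond orders sum to 4 (valence 4) → 0 H
  atom 3: C, bond orders sum to 4 (valence 4) → 0 H
  atom 4: Cl (halogen, monovalent) → 0 H
  atom 5: C, bond orders sum to 4 (valence 4) → 0 H
  atom 6: O, bond orders sum to 2 (valence 2) → 0 H
  atom 7: C, bond orders sum to 1 (valence 4) → 3 H
  atom 8: C, bond orders sum to 3 (valence 4) → 1 H
  atom 9: C, bond orders sum to 3 (valence 4) → 1 H
  atom 10: C, bond orders sum to 3 (valence 4) → 1 H
Total hydrogens: 7.

7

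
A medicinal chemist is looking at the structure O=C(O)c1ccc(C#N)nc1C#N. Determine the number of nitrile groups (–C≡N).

2

The nitrile motif appears at heavy-atom positions 8, 12 in the SMILES.
Other groups present: 1 carboxylic acid.
Nitrile count: 2.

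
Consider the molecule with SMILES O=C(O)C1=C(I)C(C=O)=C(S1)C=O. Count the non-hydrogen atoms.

Every atom symbol written in the SMILES (organic subset) is one heavy atom; implicit H are not written.
Heavy atoms by element → C:7, I:1, O:4, S:1.
Total: 13.

13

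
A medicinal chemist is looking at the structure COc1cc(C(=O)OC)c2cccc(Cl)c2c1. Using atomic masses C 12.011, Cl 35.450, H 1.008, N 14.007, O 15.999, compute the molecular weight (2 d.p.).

First, the molecular formula is C13H11ClO3 (counting implicit H from valence).
  C: 13 × 12.011 = 156.143
  Cl: 1 × 35.450 = 35.450
  H: 11 × 1.008 = 11.088
  O: 3 × 15.999 = 47.997
Sum: 13×12.011 + 1×35.450 + 11×1.008 + 3×15.999 = 250.678 → 250.68 g/mol.

250.68 g/mol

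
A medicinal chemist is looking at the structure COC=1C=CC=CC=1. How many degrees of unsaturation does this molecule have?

4

Molecular formula: C7H8O.
DoU = (2C + 2 + N − H − X) / 2, where X is the halogen count and O/S are ignored.
    = (2·7 + 2 + 0 − 8 − 0) / 2 = 8 / 2 = 4.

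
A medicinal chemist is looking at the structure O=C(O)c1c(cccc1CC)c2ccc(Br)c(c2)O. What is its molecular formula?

C15H13BrO3

Walk through each heavy atom and fill implicit hydrogens from standard valence (C 4, N 3, O 2, S 2, halogen 1); for lowercase aromatic atoms, an aromatic c carries 1 H when it has two neighbours and 0 H with three, and aromatic n carries 0 H:
  atom 1: O, bond orders sum to 2 (valence 2) → 0 H
  atom 2: C, bond orders sum to 4 (valence 4) → 0 H
  atom 3: O, bond orders sum to 1 (valence 2) → 1 H
  atom 4: aromatic c, 3 neighbours → 0 H
  atom 5: aromatic c, 3 neighbours → 0 H
  atom 6: aromatic c, 2 neighbours → 1 H
  atom 7: aromatic c, 2 neighbours → 1 H
  atom 8: aromatic c, 2 neighbours → 1 H
  atom 9: aromatic c, 3 neighbours → 0 H
  atom 10: C, bond orders sum to 2 (valence 4) → 2 H
  atom 11: C, bond orders sum to 1 (valence 4) → 3 H
  atom 12: aromatic c, 3 neighbours → 0 H
  atom 13: aromatic c, 2 neighbours → 1 H
  atom 14: aromatic c, 2 neighbours → 1 H
  atom 15: aromatic c, 3 neighbours → 0 H
  atom 16: Br (halogen, monovalent) → 0 H
  atom 17: aromatic c, 3 neighbours → 0 H
  atom 18: aromatic c, 2 neighbours → 1 H
  atom 19: O, bond orders sum to 1 (valence 2) → 1 H
Totals → C:15, H:13, Br:1, O:3.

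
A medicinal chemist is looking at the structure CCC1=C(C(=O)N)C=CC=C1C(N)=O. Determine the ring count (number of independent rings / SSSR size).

In SMILES, each pair of matching ring-closure digits denotes one ring-closing bond; the number of such bonds equals the number of independent rings.
Ring-closure bonds here: 1.

1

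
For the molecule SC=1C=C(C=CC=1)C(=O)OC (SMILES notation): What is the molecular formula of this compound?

C8H8O2S

Walk through each heavy atom and fill implicit hydrogens from standard valence (C 4, N 3, O 2, S 2, halogen 1):
  atom 1: S, bond orders sum to 1 (valence 2) → 1 H
  atom 2: C, bond orders sum to 4 (valence 4) → 0 H
  atom 3: C, bond orders sum to 3 (valence 4) → 1 H
  atom 4: C, bond orders sum to 4 (valence 4) → 0 H
  atom 5: C, bond orders sum to 3 (valence 4) → 1 H
  atom 6: C, bond orders sum to 3 (valence 4) → 1 H
  atom 7: C, bond orders sum to 3 (valence 4) → 1 H
  atom 8: C, bond orders sum to 4 (valence 4) → 0 H
  atom 9: O, bond orders sum to 2 (valence 2) → 0 H
  atom 10: O, bond orders sum to 2 (valence 2) → 0 H
  atom 11: C, bond orders sum to 1 (valence 4) → 3 H
Totals → C:8, H:8, O:2, S:1.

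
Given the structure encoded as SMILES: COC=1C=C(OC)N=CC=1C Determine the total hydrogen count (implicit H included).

Walk through each heavy atom and fill implicit hydrogens from standard valence (C 4, N 3, O 2, S 2, halogen 1):
  atom 1: C, bond orders sum to 1 (valence 4) → 3 H
  atom 2: O, bond orders sum to 2 (valence 2) → 0 H
  atom 3: C, bond orders sum to 4 (valence 4) → 0 H
  atom 4: C, bond orders sum to 3 (valence 4) → 1 H
  atom 5: C, bond orders sum to 4 (valence 4) → 0 H
  atom 6: O, bond orders sum to 2 (valence 2) → 0 H
  atom 7: C, bond orders sum to 1 (valence 4) → 3 H
  atom 8: N, bond orders sum to 3 (valence 3) → 0 H
  atom 9: C, bond orders sum to 3 (valence 4) → 1 H
  atom 10: C, bond orders sum to 4 (valence 4) → 0 H
  atom 11: C, bond orders sum to 1 (valence 4) → 3 H
Total hydrogens: 11.

11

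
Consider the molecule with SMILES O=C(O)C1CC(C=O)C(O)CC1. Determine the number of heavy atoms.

Every atom symbol written in the SMILES (organic subset) is one heavy atom; implicit H are not written.
Heavy atoms by element → C:8, O:4.
Total: 12.

12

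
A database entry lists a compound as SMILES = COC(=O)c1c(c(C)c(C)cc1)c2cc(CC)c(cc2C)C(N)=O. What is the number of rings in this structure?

In SMILES, each pair of matching ring-closure digits denotes one ring-closing bond; the number of such bonds equals the number of independent rings.
Ring-closure bonds here: 2.

2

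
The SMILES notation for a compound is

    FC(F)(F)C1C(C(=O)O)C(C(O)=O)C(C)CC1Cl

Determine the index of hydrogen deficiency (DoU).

Degree of unsaturation = (number of rings) + (number of π bonds).
Ring closures in the SMILES: 1.
π bonds: 2 double bonds (each 1 DoU) → 2 DoU from unsaturation.
Total DoU = 1 + 2 = 3.

3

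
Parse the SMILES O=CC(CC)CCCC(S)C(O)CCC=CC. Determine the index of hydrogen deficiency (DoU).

2

Degree of unsaturation = (number of rings) + (number of π bonds).
Ring closures in the SMILES: 0.
π bonds: 2 double bonds (each 1 DoU) → 2 DoU from unsaturation.
Total DoU = 0 + 2 = 2.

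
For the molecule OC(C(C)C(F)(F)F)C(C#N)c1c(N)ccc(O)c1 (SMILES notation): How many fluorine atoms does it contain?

3

Scan the SMILES for F atoms (remember two-letter symbols like Cl and Br are single atoms).
Fluorine count: 3.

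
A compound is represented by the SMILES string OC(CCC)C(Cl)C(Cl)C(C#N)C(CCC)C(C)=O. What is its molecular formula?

C14H23Cl2NO2

Walk through each heavy atom and fill implicit hydrogens from standard valence (C 4, N 3, O 2, S 2, halogen 1):
  atom 1: O, bond orders sum to 1 (valence 2) → 1 H
  atom 2: C, bond orders sum to 3 (valence 4) → 1 H
  atom 3: C, bond orders sum to 2 (valence 4) → 2 H
  atom 4: C, bond orders sum to 2 (valence 4) → 2 H
  atom 5: C, bond orders sum to 1 (valence 4) → 3 H
  atom 6: C, bond orders sum to 3 (valence 4) → 1 H
  atom 7: Cl (halogen, monovalent) → 0 H
  atom 8: C, bond orders sum to 3 (valence 4) → 1 H
  atom 9: Cl (halogen, monovalent) → 0 H
  atom 10: C, bond orders sum to 3 (valence 4) → 1 H
  atom 11: C, bond orders sum to 4 (valence 4) → 0 H
  atom 12: N, bond orders sum to 3 (valence 3) → 0 H
  atom 13: C, bond orders sum to 3 (valence 4) → 1 H
  atom 14: C, bond orders sum to 2 (valence 4) → 2 H
  atom 15: C, bond orders sum to 2 (valence 4) → 2 H
  atom 16: C, bond orders sum to 1 (valence 4) → 3 H
  atom 17: C, bond orders sum to 4 (valence 4) → 0 H
  atom 18: C, bond orders sum to 1 (valence 4) → 3 H
  atom 19: O, bond orders sum to 2 (valence 2) → 0 H
Totals → C:14, H:23, Cl:2, N:1, O:2.
In Hill order: C14H23Cl2NO2.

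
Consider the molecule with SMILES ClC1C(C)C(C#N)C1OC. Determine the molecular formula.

C7H10ClNO

Walk through each heavy atom and fill implicit hydrogens from standard valence (C 4, N 3, O 2, S 2, halogen 1):
  atom 1: Cl (halogen, monovalent) → 0 H
  atom 2: C, bond orders sum to 3 (valence 4) → 1 H
  atom 3: C, bond orders sum to 3 (valence 4) → 1 H
  atom 4: C, bond orders sum to 1 (valence 4) → 3 H
  atom 5: C, bond orders sum to 3 (valence 4) → 1 H
  atom 6: C, bond orders sum to 4 (valence 4) → 0 H
  atom 7: N, bond orders sum to 3 (valence 3) → 0 H
  atom 8: C, bond orders sum to 3 (valence 4) → 1 H
  atom 9: O, bond orders sum to 2 (valence 2) → 0 H
  atom 10: C, bond orders sum to 1 (valence 4) → 3 H
Totals → C:7, H:10, Cl:1, N:1, O:1.
In Hill order: C7H10ClNO.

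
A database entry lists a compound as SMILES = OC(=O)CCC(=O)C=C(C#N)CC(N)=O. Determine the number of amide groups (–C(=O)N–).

The amide motif appears at heavy-atom position 13 in the SMILES.
Other groups present: 1 alkene, 1 carboxylic acid, 1 ketone, 1 nitrile.
Amide count: 1.

1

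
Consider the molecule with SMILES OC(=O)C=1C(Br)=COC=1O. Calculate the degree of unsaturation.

4

Molecular formula: C5H3BrO4.
DoU = (2C + 2 + N − H − X) / 2, where X is the halogen count and O/S are ignored.
    = (2·5 + 2 + 0 − 3 − 1) / 2 = 8 / 2 = 4.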